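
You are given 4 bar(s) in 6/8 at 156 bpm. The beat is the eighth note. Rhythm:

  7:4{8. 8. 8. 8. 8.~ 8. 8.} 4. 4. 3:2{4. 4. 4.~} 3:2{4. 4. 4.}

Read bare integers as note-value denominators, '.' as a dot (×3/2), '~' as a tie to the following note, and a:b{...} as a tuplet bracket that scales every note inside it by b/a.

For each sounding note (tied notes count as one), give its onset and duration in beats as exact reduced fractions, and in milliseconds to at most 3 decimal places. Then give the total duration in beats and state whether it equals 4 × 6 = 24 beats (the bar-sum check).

1) 0.0ms=0b +329.67ms=6/7b
2) 329.67ms=6/7b +329.67ms=6/7b
3) 659.341ms=12/7b +329.67ms=6/7b
4) 989.011ms=18/7b +329.67ms=6/7b
5) 1318.681ms=24/7b +659.341ms=12/7b
6) 1978.022ms=36/7b +329.67ms=6/7b
7) 2307.692ms=6b +1153.846ms=3b
8) 3461.538ms=9b +1153.846ms=3b
9) 4615.385ms=12b +769.231ms=2b
10) 5384.615ms=14b +769.231ms=2b
11) 6153.846ms=16b +1538.462ms=4b
12) 7692.308ms=20b +769.231ms=2b
13) 8461.538ms=22b +769.231ms=2b
Σ=24b of 24 (156bpm 6/8) — PASS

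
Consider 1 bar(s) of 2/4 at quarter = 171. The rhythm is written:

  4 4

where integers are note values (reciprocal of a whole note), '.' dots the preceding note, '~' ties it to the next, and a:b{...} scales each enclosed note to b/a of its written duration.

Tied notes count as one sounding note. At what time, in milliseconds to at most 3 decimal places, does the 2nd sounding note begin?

note 2 onset = 1b = 350.877ms

1. 0.0ms @ 0 + 350.877ms (1)
2. 350.877ms @ 1 + 350.877ms (1)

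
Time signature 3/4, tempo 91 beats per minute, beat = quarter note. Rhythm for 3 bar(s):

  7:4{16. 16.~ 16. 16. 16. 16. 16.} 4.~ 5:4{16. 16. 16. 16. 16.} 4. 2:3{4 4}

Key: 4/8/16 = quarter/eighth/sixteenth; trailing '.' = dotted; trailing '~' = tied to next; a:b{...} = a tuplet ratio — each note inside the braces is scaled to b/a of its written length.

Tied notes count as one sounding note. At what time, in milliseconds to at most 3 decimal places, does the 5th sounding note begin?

1. 0.0ms @ 0 + 141.287ms (3/14)
2. 141.287ms @ 3/14 + 282.575ms (3/7)
3. 423.862ms @ 9/14 + 141.287ms (3/14)
4. 565.149ms @ 6/7 + 141.287ms (3/14)
5. 706.436ms @ 15/14 + 141.287ms (3/14)
6. 847.724ms @ 9/7 + 141.287ms (3/14)
7. 989.011ms @ 3/2 + 1186.813ms (9/5)
8. 2175.824ms @ 33/10 + 197.802ms (3/10)
9. 2373.626ms @ 18/5 + 197.802ms (3/10)
10. 2571.429ms @ 39/10 + 197.802ms (3/10)
11. 2769.231ms @ 21/5 + 197.802ms (3/10)
12. 2967.033ms @ 9/2 + 989.011ms (3/2)
13. 3956.044ms @ 6 + 989.011ms (3/2)
14. 4945.055ms @ 15/2 + 989.011ms (3/2)

note 5 onset = 15/14b = 706.436ms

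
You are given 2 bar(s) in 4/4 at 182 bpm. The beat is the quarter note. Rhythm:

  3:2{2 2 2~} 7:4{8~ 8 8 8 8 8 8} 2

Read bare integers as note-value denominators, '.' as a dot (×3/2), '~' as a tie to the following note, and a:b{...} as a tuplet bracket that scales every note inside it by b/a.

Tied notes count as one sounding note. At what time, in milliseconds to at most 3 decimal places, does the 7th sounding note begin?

1. 0.0ms @ 0 + 439.56ms (4/3)
2. 439.56ms @ 4/3 + 439.56ms (4/3)
3. 879.121ms @ 8/3 + 627.943ms (40/21)
4. 1507.064ms @ 32/7 + 94.192ms (2/7)
5. 1601.256ms @ 34/7 + 94.192ms (2/7)
6. 1695.447ms @ 36/7 + 94.192ms (2/7)
7. 1789.639ms @ 38/7 + 94.192ms (2/7)
8. 1883.83ms @ 40/7 + 94.192ms (2/7)
9. 1978.022ms @ 6 + 659.341ms (2)

note 7 onset = 38/7b = 1789.639ms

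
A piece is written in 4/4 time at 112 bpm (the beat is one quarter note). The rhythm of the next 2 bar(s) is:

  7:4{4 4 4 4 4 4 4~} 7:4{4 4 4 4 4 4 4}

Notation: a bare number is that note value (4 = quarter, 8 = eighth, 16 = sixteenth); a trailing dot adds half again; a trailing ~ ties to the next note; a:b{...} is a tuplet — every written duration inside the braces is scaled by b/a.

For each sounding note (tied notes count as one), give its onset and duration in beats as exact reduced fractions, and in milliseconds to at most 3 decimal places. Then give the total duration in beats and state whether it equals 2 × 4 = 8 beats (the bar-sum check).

1) 0.0ms=0b +306.122ms=4/7b
2) 306.122ms=4/7b +306.122ms=4/7b
3) 612.245ms=8/7b +306.122ms=4/7b
4) 918.367ms=12/7b +306.122ms=4/7b
5) 1224.49ms=16/7b +306.122ms=4/7b
6) 1530.612ms=20/7b +306.122ms=4/7b
7) 1836.735ms=24/7b +612.245ms=8/7b
8) 2448.98ms=32/7b +306.122ms=4/7b
9) 2755.102ms=36/7b +306.122ms=4/7b
10) 3061.224ms=40/7b +306.122ms=4/7b
11) 3367.347ms=44/7b +306.122ms=4/7b
12) 3673.469ms=48/7b +306.122ms=4/7b
13) 3979.592ms=52/7b +306.122ms=4/7b
Σ=8b of 8 (112bpm 4/4) — PASS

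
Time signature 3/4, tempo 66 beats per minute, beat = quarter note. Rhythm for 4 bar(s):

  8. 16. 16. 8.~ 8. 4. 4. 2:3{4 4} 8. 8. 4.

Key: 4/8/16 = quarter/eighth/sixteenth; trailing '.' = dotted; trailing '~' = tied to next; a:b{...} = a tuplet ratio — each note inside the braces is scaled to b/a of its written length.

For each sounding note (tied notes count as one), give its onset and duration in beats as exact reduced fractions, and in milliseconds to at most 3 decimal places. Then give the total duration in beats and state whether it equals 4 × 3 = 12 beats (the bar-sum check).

1) 0.0ms=0b +681.818ms=3/4b
2) 681.818ms=3/4b +340.909ms=3/8b
3) 1022.727ms=9/8b +340.909ms=3/8b
4) 1363.636ms=3/2b +1363.636ms=3/2b
5) 2727.273ms=3b +1363.636ms=3/2b
6) 4090.909ms=9/2b +1363.636ms=3/2b
7) 5454.545ms=6b +1363.636ms=3/2b
8) 6818.182ms=15/2b +1363.636ms=3/2b
9) 8181.818ms=9b +681.818ms=3/4b
10) 8863.636ms=39/4b +681.818ms=3/4b
11) 9545.455ms=21/2b +1363.636ms=3/2b
Σ=12b of 12 (66bpm 3/4) — PASS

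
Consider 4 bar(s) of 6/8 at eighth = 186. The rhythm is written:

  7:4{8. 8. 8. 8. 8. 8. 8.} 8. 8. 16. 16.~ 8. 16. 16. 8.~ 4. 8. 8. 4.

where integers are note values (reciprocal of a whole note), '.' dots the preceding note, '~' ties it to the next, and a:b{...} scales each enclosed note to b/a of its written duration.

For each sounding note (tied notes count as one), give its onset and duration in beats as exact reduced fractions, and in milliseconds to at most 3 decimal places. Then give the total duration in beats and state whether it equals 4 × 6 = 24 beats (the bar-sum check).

1) 0.0ms=0b +276.498ms=6/7b
2) 276.498ms=6/7b +276.498ms=6/7b
3) 552.995ms=12/7b +276.498ms=6/7b
4) 829.493ms=18/7b +276.498ms=6/7b
5) 1105.991ms=24/7b +276.498ms=6/7b
6) 1382.488ms=30/7b +276.498ms=6/7b
7) 1658.986ms=36/7b +276.498ms=6/7b
8) 1935.484ms=6b +483.871ms=3/2b
9) 2419.355ms=15/2b +483.871ms=3/2b
10) 2903.226ms=9b +241.935ms=3/4b
11) 3145.161ms=39/4b +725.806ms=9/4b
12) 3870.968ms=12b +241.935ms=3/4b
13) 4112.903ms=51/4b +241.935ms=3/4b
14) 4354.839ms=27/2b +1451.613ms=9/2b
15) 5806.452ms=18b +483.871ms=3/2b
16) 6290.323ms=39/2b +483.871ms=3/2b
17) 6774.194ms=21b +967.742ms=3b
Σ=24b of 24 (186bpm 6/8) — PASS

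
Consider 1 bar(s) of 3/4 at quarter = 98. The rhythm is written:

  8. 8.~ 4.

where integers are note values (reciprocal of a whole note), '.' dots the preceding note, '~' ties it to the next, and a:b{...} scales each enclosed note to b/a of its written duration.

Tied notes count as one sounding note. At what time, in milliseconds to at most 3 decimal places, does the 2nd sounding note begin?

note 2 onset = 3/4b = 459.184ms

1. 0.0ms @ 0 + 459.184ms (3/4)
2. 459.184ms @ 3/4 + 1377.551ms (9/4)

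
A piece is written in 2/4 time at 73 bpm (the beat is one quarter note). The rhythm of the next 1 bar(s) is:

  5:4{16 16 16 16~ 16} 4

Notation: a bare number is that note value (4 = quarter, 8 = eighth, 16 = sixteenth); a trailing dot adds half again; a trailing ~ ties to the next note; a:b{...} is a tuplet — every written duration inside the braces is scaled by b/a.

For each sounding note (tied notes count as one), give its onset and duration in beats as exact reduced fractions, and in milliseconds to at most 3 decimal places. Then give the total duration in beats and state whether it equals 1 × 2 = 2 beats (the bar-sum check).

1) 0.0ms=0b +164.384ms=1/5b
2) 164.384ms=1/5b +164.384ms=1/5b
3) 328.767ms=2/5b +164.384ms=1/5b
4) 493.151ms=3/5b +328.767ms=2/5b
5) 821.918ms=1b +821.918ms=1b
Σ=2b of 2 (73bpm 2/4) — PASS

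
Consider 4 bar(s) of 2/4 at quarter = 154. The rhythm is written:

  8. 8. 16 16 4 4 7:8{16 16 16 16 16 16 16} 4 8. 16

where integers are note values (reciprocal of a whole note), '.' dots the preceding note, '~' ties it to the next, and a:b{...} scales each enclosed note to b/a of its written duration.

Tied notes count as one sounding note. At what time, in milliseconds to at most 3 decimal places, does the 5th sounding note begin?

note 5 onset = 2b = 779.221ms

1. 0.0ms @ 0 + 292.208ms (3/4)
2. 292.208ms @ 3/4 + 292.208ms (3/4)
3. 584.416ms @ 3/2 + 97.403ms (1/4)
4. 681.818ms @ 7/4 + 97.403ms (1/4)
5. 779.221ms @ 2 + 389.61ms (1)
6. 1168.831ms @ 3 + 389.61ms (1)
7. 1558.442ms @ 4 + 111.317ms (2/7)
8. 1669.759ms @ 30/7 + 111.317ms (2/7)
9. 1781.076ms @ 32/7 + 111.317ms (2/7)
10. 1892.393ms @ 34/7 + 111.317ms (2/7)
11. 2003.711ms @ 36/7 + 111.317ms (2/7)
12. 2115.028ms @ 38/7 + 111.317ms (2/7)
13. 2226.345ms @ 40/7 + 111.317ms (2/7)
14. 2337.662ms @ 6 + 389.61ms (1)
15. 2727.273ms @ 7 + 292.208ms (3/4)
16. 3019.481ms @ 31/4 + 97.403ms (1/4)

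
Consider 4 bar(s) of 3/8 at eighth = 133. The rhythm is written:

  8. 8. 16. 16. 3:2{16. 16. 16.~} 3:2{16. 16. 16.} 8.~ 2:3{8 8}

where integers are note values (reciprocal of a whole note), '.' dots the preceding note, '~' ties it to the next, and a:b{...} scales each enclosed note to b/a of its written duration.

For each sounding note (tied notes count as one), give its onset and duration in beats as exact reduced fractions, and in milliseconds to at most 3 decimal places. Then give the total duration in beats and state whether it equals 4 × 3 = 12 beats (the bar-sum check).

1) 0.0ms=0b +676.692ms=3/2b
2) 676.692ms=3/2b +676.692ms=3/2b
3) 1353.383ms=3b +338.346ms=3/4b
4) 1691.729ms=15/4b +338.346ms=3/4b
5) 2030.075ms=9/2b +225.564ms=1/2b
6) 2255.639ms=5b +225.564ms=1/2b
7) 2481.203ms=11/2b +451.128ms=1b
8) 2932.331ms=13/2b +225.564ms=1/2b
9) 3157.895ms=7b +225.564ms=1/2b
10) 3383.459ms=15/2b +1353.383ms=3b
11) 4736.842ms=21/2b +676.692ms=3/2b
Σ=12b of 12 (133bpm 3/8) — PASS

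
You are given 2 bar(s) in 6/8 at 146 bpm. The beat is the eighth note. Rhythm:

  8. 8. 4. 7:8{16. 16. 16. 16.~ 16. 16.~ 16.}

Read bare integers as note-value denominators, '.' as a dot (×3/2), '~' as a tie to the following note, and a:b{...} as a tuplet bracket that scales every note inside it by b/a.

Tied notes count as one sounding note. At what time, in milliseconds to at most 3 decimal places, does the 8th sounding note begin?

note 8 onset = 72/7b = 4227.006ms

1. 0.0ms @ 0 + 616.438ms (3/2)
2. 616.438ms @ 3/2 + 616.438ms (3/2)
3. 1232.877ms @ 3 + 1232.877ms (3)
4. 2465.753ms @ 6 + 352.25ms (6/7)
5. 2818.004ms @ 48/7 + 352.25ms (6/7)
6. 3170.254ms @ 54/7 + 352.25ms (6/7)
7. 3522.505ms @ 60/7 + 704.501ms (12/7)
8. 4227.006ms @ 72/7 + 704.501ms (12/7)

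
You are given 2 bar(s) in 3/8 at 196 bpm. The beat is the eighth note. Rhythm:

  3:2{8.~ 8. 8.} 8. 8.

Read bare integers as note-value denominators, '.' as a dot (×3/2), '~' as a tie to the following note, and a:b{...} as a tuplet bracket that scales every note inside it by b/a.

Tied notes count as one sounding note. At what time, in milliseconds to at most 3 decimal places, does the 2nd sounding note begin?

note 2 onset = 2b = 612.245ms

1. 0.0ms @ 0 + 612.245ms (2)
2. 612.245ms @ 2 + 306.122ms (1)
3. 918.367ms @ 3 + 459.184ms (3/2)
4. 1377.551ms @ 9/2 + 459.184ms (3/2)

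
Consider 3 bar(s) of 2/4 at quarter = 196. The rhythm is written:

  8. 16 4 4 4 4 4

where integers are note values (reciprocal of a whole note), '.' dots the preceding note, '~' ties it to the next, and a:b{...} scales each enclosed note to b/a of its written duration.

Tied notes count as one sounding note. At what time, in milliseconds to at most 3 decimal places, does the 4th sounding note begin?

1. 0.0ms @ 0 + 229.592ms (3/4)
2. 229.592ms @ 3/4 + 76.531ms (1/4)
3. 306.122ms @ 1 + 306.122ms (1)
4. 612.245ms @ 2 + 306.122ms (1)
5. 918.367ms @ 3 + 306.122ms (1)
6. 1224.49ms @ 4 + 306.122ms (1)
7. 1530.612ms @ 5 + 306.122ms (1)

note 4 onset = 2b = 612.245ms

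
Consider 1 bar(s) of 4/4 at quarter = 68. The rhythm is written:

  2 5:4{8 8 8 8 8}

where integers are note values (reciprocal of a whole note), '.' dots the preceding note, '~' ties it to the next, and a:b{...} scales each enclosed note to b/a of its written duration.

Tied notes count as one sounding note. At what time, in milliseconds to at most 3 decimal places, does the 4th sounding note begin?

note 4 onset = 14/5b = 2470.588ms

1. 0.0ms @ 0 + 1764.706ms (2)
2. 1764.706ms @ 2 + 352.941ms (2/5)
3. 2117.647ms @ 12/5 + 352.941ms (2/5)
4. 2470.588ms @ 14/5 + 352.941ms (2/5)
5. 2823.529ms @ 16/5 + 352.941ms (2/5)
6. 3176.471ms @ 18/5 + 352.941ms (2/5)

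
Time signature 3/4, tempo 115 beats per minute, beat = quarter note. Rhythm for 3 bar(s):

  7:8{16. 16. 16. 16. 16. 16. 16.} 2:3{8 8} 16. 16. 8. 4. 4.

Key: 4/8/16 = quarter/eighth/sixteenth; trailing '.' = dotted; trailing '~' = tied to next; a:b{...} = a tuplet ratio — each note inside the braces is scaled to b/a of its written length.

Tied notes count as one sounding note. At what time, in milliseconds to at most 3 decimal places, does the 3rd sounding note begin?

1. 0.0ms @ 0 + 223.602ms (3/7)
2. 223.602ms @ 3/7 + 223.602ms (3/7)
3. 447.205ms @ 6/7 + 223.602ms (3/7)
4. 670.807ms @ 9/7 + 223.602ms (3/7)
5. 894.41ms @ 12/7 + 223.602ms (3/7)
6. 1118.012ms @ 15/7 + 223.602ms (3/7)
7. 1341.615ms @ 18/7 + 223.602ms (3/7)
8. 1565.217ms @ 3 + 391.304ms (3/4)
9. 1956.522ms @ 15/4 + 391.304ms (3/4)
10. 2347.826ms @ 9/2 + 195.652ms (3/8)
11. 2543.478ms @ 39/8 + 195.652ms (3/8)
12. 2739.13ms @ 21/4 + 391.304ms (3/4)
13. 3130.435ms @ 6 + 782.609ms (3/2)
14. 3913.043ms @ 15/2 + 782.609ms (3/2)

note 3 onset = 6/7b = 447.205ms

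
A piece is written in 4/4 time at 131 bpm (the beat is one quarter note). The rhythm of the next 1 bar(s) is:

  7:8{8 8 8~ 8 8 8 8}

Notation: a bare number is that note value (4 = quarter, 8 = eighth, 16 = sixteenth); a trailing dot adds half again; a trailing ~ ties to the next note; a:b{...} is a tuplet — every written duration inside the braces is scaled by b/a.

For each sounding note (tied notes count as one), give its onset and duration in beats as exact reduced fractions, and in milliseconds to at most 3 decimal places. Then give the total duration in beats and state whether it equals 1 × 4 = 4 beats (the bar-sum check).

1) 0.0ms=0b +261.723ms=4/7b
2) 261.723ms=4/7b +261.723ms=4/7b
3) 523.446ms=8/7b +523.446ms=8/7b
4) 1046.892ms=16/7b +261.723ms=4/7b
5) 1308.615ms=20/7b +261.723ms=4/7b
6) 1570.338ms=24/7b +261.723ms=4/7b
Σ=4b of 4 (131bpm 4/4) — PASS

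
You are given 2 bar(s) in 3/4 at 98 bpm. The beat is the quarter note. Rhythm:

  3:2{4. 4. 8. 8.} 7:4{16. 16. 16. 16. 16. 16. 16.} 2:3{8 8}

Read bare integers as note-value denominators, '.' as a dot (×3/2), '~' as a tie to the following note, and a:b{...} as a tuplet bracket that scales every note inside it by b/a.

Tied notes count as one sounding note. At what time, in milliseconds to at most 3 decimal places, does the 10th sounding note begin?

1. 0.0ms @ 0 + 612.245ms (1)
2. 612.245ms @ 1 + 612.245ms (1)
3. 1224.49ms @ 2 + 306.122ms (1/2)
4. 1530.612ms @ 5/2 + 306.122ms (1/2)
5. 1836.735ms @ 3 + 131.195ms (3/14)
6. 1967.93ms @ 45/14 + 131.195ms (3/14)
7. 2099.125ms @ 24/7 + 131.195ms (3/14)
8. 2230.321ms @ 51/14 + 131.195ms (3/14)
9. 2361.516ms @ 27/7 + 131.195ms (3/14)
10. 2492.711ms @ 57/14 + 131.195ms (3/14)
11. 2623.907ms @ 30/7 + 131.195ms (3/14)
12. 2755.102ms @ 9/2 + 459.184ms (3/4)
13. 3214.286ms @ 21/4 + 459.184ms (3/4)

note 10 onset = 57/14b = 2492.711ms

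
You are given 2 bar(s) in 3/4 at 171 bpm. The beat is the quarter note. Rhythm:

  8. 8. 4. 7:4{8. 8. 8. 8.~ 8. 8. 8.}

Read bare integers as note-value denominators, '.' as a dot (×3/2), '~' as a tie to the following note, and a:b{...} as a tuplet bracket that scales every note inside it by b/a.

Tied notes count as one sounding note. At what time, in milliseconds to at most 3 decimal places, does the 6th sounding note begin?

note 6 onset = 27/7b = 1353.383ms

1. 0.0ms @ 0 + 263.158ms (3/4)
2. 263.158ms @ 3/4 + 263.158ms (3/4)
3. 526.316ms @ 3/2 + 526.316ms (3/2)
4. 1052.632ms @ 3 + 150.376ms (3/7)
5. 1203.008ms @ 24/7 + 150.376ms (3/7)
6. 1353.383ms @ 27/7 + 150.376ms (3/7)
7. 1503.759ms @ 30/7 + 300.752ms (6/7)
8. 1804.511ms @ 36/7 + 150.376ms (3/7)
9. 1954.887ms @ 39/7 + 150.376ms (3/7)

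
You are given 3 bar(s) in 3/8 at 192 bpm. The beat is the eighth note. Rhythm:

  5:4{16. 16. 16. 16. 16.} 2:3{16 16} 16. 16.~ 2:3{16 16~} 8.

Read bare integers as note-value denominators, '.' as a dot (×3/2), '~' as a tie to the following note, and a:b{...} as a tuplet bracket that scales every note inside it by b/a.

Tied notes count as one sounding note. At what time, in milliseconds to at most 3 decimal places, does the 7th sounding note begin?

1. 0.0ms @ 0 + 187.5ms (3/5)
2. 187.5ms @ 3/5 + 187.5ms (3/5)
3. 375.0ms @ 6/5 + 187.5ms (3/5)
4. 562.5ms @ 9/5 + 187.5ms (3/5)
5. 750.0ms @ 12/5 + 187.5ms (3/5)
6. 937.5ms @ 3 + 234.375ms (3/4)
7. 1171.875ms @ 15/4 + 234.375ms (3/4)
8. 1406.25ms @ 9/2 + 234.375ms (3/4)
9. 1640.625ms @ 21/4 + 468.75ms (3/2)
10. 2109.375ms @ 27/4 + 703.125ms (9/4)

note 7 onset = 15/4b = 1171.875ms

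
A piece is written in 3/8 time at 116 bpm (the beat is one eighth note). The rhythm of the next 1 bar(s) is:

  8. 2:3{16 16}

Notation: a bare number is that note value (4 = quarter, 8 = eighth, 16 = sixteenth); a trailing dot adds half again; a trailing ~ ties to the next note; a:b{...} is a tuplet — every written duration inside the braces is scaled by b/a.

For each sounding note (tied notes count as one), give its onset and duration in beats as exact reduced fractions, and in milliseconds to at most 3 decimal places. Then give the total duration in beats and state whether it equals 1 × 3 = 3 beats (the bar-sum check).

1) 0.0ms=0b +775.862ms=3/2b
2) 775.862ms=3/2b +387.931ms=3/4b
3) 1163.793ms=9/4b +387.931ms=3/4b
Σ=3b of 3 (116bpm 3/8) — PASS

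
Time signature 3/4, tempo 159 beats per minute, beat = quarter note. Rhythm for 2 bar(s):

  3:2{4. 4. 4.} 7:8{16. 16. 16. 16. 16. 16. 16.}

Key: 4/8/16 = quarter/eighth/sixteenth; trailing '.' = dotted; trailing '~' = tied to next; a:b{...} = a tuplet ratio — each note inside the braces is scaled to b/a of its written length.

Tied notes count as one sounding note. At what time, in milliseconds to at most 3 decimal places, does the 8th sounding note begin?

note 8 onset = 33/7b = 1778.976ms

1. 0.0ms @ 0 + 377.358ms (1)
2. 377.358ms @ 1 + 377.358ms (1)
3. 754.717ms @ 2 + 377.358ms (1)
4. 1132.075ms @ 3 + 161.725ms (3/7)
5. 1293.801ms @ 24/7 + 161.725ms (3/7)
6. 1455.526ms @ 27/7 + 161.725ms (3/7)
7. 1617.251ms @ 30/7 + 161.725ms (3/7)
8. 1778.976ms @ 33/7 + 161.725ms (3/7)
9. 1940.701ms @ 36/7 + 161.725ms (3/7)
10. 2102.426ms @ 39/7 + 161.725ms (3/7)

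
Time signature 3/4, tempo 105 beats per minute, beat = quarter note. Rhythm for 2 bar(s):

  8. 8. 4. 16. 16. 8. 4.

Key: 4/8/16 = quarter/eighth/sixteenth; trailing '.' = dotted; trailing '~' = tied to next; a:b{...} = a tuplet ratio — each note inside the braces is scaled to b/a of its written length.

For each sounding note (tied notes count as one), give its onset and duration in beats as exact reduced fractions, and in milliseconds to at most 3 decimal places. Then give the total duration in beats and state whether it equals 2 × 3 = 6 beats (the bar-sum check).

1) 0.0ms=0b +428.571ms=3/4b
2) 428.571ms=3/4b +428.571ms=3/4b
3) 857.143ms=3/2b +857.143ms=3/2b
4) 1714.286ms=3b +214.286ms=3/8b
5) 1928.571ms=27/8b +214.286ms=3/8b
6) 2142.857ms=15/4b +428.571ms=3/4b
7) 2571.429ms=9/2b +857.143ms=3/2b
Σ=6b of 6 (105bpm 3/4) — PASS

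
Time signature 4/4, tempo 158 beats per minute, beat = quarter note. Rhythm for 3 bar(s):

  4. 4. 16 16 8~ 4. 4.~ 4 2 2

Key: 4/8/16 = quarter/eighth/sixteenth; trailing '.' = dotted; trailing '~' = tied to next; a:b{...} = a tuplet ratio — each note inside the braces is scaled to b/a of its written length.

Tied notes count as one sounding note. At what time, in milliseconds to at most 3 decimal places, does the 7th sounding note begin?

note 7 onset = 8b = 3037.975ms

1. 0.0ms @ 0 + 569.62ms (3/2)
2. 569.62ms @ 3/2 + 569.62ms (3/2)
3. 1139.241ms @ 3 + 94.937ms (1/4)
4. 1234.177ms @ 13/4 + 94.937ms (1/4)
5. 1329.114ms @ 7/2 + 759.494ms (2)
6. 2088.608ms @ 11/2 + 949.367ms (5/2)
7. 3037.975ms @ 8 + 759.494ms (2)
8. 3797.468ms @ 10 + 759.494ms (2)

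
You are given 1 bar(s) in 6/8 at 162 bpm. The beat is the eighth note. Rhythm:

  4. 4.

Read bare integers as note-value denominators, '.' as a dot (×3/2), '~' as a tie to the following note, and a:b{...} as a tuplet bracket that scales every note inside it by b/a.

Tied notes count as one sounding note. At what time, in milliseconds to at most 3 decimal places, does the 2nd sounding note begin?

1. 0.0ms @ 0 + 1111.111ms (3)
2. 1111.111ms @ 3 + 1111.111ms (3)

note 2 onset = 3b = 1111.111ms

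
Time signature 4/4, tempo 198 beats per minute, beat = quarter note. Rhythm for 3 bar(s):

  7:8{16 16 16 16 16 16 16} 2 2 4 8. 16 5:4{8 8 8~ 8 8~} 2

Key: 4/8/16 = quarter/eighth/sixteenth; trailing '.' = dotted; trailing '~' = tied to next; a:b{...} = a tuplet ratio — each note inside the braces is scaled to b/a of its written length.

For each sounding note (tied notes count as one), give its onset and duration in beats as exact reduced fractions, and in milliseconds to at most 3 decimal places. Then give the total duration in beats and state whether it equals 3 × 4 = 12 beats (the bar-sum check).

1) 0.0ms=0b +86.58ms=2/7b
2) 86.58ms=2/7b +86.58ms=2/7b
3) 173.16ms=4/7b +86.58ms=2/7b
4) 259.74ms=6/7b +86.58ms=2/7b
5) 346.32ms=8/7b +86.58ms=2/7b
6) 432.9ms=10/7b +86.58ms=2/7b
7) 519.481ms=12/7b +86.58ms=2/7b
8) 606.061ms=2b +606.061ms=2b
9) 1212.121ms=4b +606.061ms=2b
10) 1818.182ms=6b +303.03ms=1b
11) 2121.212ms=7b +227.273ms=3/4b
12) 2348.485ms=31/4b +75.758ms=1/4b
13) 2424.242ms=8b +121.212ms=2/5b
14) 2545.455ms=42/5b +121.212ms=2/5b
15) 2666.667ms=44/5b +242.424ms=4/5b
16) 2909.091ms=48/5b +727.273ms=12/5b
Σ=12b of 12 (198bpm 4/4) — PASS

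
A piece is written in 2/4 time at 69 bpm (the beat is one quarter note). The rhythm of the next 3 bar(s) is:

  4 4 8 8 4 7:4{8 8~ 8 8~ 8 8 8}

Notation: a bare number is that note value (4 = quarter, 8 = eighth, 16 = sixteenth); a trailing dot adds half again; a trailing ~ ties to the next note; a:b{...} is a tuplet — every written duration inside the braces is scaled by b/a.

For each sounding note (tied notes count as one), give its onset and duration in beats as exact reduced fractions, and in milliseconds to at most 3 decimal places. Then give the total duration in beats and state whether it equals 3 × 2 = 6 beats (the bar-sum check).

1) 0.0ms=0b +869.565ms=1b
2) 869.565ms=1b +869.565ms=1b
3) 1739.13ms=2b +434.783ms=1/2b
4) 2173.913ms=5/2b +434.783ms=1/2b
5) 2608.696ms=3b +869.565ms=1b
6) 3478.261ms=4b +248.447ms=2/7b
7) 3726.708ms=30/7b +496.894ms=4/7b
8) 4223.602ms=34/7b +496.894ms=4/7b
9) 4720.497ms=38/7b +248.447ms=2/7b
10) 4968.944ms=40/7b +248.447ms=2/7b
Σ=6b of 6 (69bpm 2/4) — PASS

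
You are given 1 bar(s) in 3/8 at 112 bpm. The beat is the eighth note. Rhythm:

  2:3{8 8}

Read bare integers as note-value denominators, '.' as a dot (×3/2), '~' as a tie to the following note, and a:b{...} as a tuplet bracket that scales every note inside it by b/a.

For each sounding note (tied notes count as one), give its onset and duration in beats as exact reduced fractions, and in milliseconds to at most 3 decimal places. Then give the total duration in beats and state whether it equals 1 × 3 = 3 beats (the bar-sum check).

1) 0.0ms=0b +803.571ms=3/2b
2) 803.571ms=3/2b +803.571ms=3/2b
Σ=3b of 3 (112bpm 3/8) — PASS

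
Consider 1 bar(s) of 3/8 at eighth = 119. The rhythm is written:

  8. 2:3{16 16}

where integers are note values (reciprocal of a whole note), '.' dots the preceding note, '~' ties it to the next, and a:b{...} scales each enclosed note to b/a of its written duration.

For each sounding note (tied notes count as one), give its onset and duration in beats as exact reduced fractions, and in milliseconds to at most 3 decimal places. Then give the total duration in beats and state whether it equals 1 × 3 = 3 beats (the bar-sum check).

1) 0.0ms=0b +756.303ms=3/2b
2) 756.303ms=3/2b +378.151ms=3/4b
3) 1134.454ms=9/4b +378.151ms=3/4b
Σ=3b of 3 (119bpm 3/8) — PASS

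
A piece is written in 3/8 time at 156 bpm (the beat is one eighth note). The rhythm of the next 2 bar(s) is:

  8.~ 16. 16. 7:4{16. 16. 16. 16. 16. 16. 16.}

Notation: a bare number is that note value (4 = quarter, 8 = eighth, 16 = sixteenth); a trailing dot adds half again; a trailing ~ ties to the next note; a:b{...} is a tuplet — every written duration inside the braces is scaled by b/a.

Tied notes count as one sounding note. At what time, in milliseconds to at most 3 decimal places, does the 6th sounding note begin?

1. 0.0ms @ 0 + 865.385ms (9/4)
2. 865.385ms @ 9/4 + 288.462ms (3/4)
3. 1153.846ms @ 3 + 164.835ms (3/7)
4. 1318.681ms @ 24/7 + 164.835ms (3/7)
5. 1483.516ms @ 27/7 + 164.835ms (3/7)
6. 1648.352ms @ 30/7 + 164.835ms (3/7)
7. 1813.187ms @ 33/7 + 164.835ms (3/7)
8. 1978.022ms @ 36/7 + 164.835ms (3/7)
9. 2142.857ms @ 39/7 + 164.835ms (3/7)

note 6 onset = 30/7b = 1648.352ms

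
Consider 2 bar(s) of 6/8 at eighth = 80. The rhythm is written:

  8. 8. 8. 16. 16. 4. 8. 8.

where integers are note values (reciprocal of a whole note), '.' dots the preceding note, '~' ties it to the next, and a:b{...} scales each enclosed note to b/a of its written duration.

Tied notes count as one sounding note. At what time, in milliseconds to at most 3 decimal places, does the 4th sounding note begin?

note 4 onset = 9/2b = 3375.0ms

1. 0.0ms @ 0 + 1125.0ms (3/2)
2. 1125.0ms @ 3/2 + 1125.0ms (3/2)
3. 2250.0ms @ 3 + 1125.0ms (3/2)
4. 3375.0ms @ 9/2 + 562.5ms (3/4)
5. 3937.5ms @ 21/4 + 562.5ms (3/4)
6. 4500.0ms @ 6 + 2250.0ms (3)
7. 6750.0ms @ 9 + 1125.0ms (3/2)
8. 7875.0ms @ 21/2 + 1125.0ms (3/2)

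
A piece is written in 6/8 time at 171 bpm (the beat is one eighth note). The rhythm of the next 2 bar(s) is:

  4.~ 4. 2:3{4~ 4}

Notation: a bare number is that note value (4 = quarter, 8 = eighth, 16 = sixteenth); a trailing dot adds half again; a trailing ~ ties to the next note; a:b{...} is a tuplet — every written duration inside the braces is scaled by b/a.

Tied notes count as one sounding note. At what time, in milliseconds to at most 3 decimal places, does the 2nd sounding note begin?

1. 0.0ms @ 0 + 2105.263ms (6)
2. 2105.263ms @ 6 + 2105.263ms (6)

note 2 onset = 6b = 2105.263ms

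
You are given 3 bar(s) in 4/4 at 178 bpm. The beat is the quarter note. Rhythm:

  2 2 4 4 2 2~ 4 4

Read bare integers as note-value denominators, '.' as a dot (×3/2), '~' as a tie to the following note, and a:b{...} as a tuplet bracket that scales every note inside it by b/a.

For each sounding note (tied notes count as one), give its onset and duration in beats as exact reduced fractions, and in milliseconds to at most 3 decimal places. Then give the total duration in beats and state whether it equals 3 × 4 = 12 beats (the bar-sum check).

1) 0.0ms=0b +674.157ms=2b
2) 674.157ms=2b +674.157ms=2b
3) 1348.315ms=4b +337.079ms=1b
4) 1685.393ms=5b +337.079ms=1b
5) 2022.472ms=6b +674.157ms=2b
6) 2696.629ms=8b +1011.236ms=3b
7) 3707.865ms=11b +337.079ms=1b
Σ=12b of 12 (178bpm 4/4) — PASS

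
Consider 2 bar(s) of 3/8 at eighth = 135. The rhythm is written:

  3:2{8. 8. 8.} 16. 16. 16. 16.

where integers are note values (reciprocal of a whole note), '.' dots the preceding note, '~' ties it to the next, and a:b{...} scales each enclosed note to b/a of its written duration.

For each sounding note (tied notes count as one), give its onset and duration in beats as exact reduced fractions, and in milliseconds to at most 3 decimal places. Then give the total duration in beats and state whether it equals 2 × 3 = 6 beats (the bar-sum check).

1) 0.0ms=0b +444.444ms=1b
2) 444.444ms=1b +444.444ms=1b
3) 888.889ms=2b +444.444ms=1b
4) 1333.333ms=3b +333.333ms=3/4b
5) 1666.667ms=15/4b +333.333ms=3/4b
6) 2000.0ms=9/2b +333.333ms=3/4b
7) 2333.333ms=21/4b +333.333ms=3/4b
Σ=6b of 6 (135bpm 3/8) — PASS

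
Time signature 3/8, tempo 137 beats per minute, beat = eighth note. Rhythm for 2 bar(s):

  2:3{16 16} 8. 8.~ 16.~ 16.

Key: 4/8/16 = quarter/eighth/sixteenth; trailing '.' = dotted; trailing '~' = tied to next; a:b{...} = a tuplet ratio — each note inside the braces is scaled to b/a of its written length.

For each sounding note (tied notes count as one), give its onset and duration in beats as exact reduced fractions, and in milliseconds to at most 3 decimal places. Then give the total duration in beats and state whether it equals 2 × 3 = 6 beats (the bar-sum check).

1) 0.0ms=0b +328.467ms=3/4b
2) 328.467ms=3/4b +328.467ms=3/4b
3) 656.934ms=3/2b +656.934ms=3/2b
4) 1313.869ms=3b +1313.869ms=3b
Σ=6b of 6 (137bpm 3/8) — PASS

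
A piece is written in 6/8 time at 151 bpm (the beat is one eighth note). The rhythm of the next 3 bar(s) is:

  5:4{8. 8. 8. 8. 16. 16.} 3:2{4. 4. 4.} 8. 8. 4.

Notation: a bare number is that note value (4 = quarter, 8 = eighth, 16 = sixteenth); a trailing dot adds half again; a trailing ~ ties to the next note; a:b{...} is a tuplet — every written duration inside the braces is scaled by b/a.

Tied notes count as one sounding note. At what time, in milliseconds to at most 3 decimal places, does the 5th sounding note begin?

1. 0.0ms @ 0 + 476.821ms (6/5)
2. 476.821ms @ 6/5 + 476.821ms (6/5)
3. 953.642ms @ 12/5 + 476.821ms (6/5)
4. 1430.464ms @ 18/5 + 476.821ms (6/5)
5. 1907.285ms @ 24/5 + 238.411ms (3/5)
6. 2145.695ms @ 27/5 + 238.411ms (3/5)
7. 2384.106ms @ 6 + 794.702ms (2)
8. 3178.808ms @ 8 + 794.702ms (2)
9. 3973.51ms @ 10 + 794.702ms (2)
10. 4768.212ms @ 12 + 596.026ms (3/2)
11. 5364.238ms @ 27/2 + 596.026ms (3/2)
12. 5960.265ms @ 15 + 1192.053ms (3)

note 5 onset = 24/5b = 1907.285ms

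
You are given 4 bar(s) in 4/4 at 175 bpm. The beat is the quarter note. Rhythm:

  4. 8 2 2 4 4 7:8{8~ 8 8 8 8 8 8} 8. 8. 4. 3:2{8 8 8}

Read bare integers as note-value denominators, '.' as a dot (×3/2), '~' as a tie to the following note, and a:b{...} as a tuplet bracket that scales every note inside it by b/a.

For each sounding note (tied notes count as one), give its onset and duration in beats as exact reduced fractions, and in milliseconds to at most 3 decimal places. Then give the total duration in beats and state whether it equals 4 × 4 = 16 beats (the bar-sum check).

1) 0.0ms=0b +514.286ms=3/2b
2) 514.286ms=3/2b +171.429ms=1/2b
3) 685.714ms=2b +685.714ms=2b
4) 1371.429ms=4b +685.714ms=2b
5) 2057.143ms=6b +342.857ms=1b
6) 2400.0ms=7b +342.857ms=1b
7) 2742.857ms=8b +391.837ms=8/7b
8) 3134.694ms=64/7b +195.918ms=4/7b
9) 3330.612ms=68/7b +195.918ms=4/7b
10) 3526.531ms=72/7b +195.918ms=4/7b
11) 3722.449ms=76/7b +195.918ms=4/7b
12) 3918.367ms=80/7b +195.918ms=4/7b
13) 4114.286ms=12b +257.143ms=3/4b
14) 4371.429ms=51/4b +257.143ms=3/4b
15) 4628.571ms=27/2b +514.286ms=3/2b
16) 5142.857ms=15b +114.286ms=1/3b
17) 5257.143ms=46/3b +114.286ms=1/3b
18) 5371.429ms=47/3b +114.286ms=1/3b
Σ=16b of 16 (175bpm 4/4) — PASS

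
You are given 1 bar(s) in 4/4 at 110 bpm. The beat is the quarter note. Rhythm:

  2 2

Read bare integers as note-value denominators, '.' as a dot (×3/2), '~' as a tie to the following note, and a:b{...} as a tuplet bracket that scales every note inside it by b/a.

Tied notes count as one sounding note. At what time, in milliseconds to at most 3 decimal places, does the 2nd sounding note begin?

1. 0.0ms @ 0 + 1090.909ms (2)
2. 1090.909ms @ 2 + 1090.909ms (2)

note 2 onset = 2b = 1090.909ms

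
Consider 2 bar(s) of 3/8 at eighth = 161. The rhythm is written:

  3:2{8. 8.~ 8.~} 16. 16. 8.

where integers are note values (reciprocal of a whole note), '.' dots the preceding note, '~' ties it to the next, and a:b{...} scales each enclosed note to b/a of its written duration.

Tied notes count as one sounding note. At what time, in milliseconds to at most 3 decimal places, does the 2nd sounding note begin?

note 2 onset = 1b = 372.671ms

1. 0.0ms @ 0 + 372.671ms (1)
2. 372.671ms @ 1 + 1024.845ms (11/4)
3. 1397.516ms @ 15/4 + 279.503ms (3/4)
4. 1677.019ms @ 9/2 + 559.006ms (3/2)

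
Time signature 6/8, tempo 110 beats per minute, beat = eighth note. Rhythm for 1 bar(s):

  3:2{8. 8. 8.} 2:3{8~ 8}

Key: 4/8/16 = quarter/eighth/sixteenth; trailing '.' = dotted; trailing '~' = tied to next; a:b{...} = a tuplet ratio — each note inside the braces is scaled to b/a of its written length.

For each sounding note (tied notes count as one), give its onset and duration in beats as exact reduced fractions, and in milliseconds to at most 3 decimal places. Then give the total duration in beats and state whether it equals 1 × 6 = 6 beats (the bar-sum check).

1) 0.0ms=0b +545.455ms=1b
2) 545.455ms=1b +545.455ms=1b
3) 1090.909ms=2b +545.455ms=1b
4) 1636.364ms=3b +1636.364ms=3b
Σ=6b of 6 (110bpm 6/8) — PASS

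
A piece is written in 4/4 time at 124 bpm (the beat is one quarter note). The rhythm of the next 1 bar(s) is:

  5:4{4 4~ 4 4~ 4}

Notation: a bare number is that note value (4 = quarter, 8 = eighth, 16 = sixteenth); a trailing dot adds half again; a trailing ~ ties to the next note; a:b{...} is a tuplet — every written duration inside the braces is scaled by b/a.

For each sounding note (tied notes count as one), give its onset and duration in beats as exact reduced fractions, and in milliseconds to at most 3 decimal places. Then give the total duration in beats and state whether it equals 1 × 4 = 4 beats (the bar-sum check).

1) 0.0ms=0b +387.097ms=4/5b
2) 387.097ms=4/5b +774.194ms=8/5b
3) 1161.29ms=12/5b +774.194ms=8/5b
Σ=4b of 4 (124bpm 4/4) — PASS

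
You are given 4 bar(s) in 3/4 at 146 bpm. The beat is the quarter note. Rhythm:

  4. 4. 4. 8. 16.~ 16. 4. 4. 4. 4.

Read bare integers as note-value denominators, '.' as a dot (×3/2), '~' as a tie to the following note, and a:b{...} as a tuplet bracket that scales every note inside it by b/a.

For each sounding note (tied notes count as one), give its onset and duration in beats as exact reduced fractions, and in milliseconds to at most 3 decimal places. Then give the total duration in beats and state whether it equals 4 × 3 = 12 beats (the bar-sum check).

1) 0.0ms=0b +616.438ms=3/2b
2) 616.438ms=3/2b +616.438ms=3/2b
3) 1232.877ms=3b +616.438ms=3/2b
4) 1849.315ms=9/2b +308.219ms=3/4b
5) 2157.534ms=21/4b +308.219ms=3/4b
6) 2465.753ms=6b +616.438ms=3/2b
7) 3082.192ms=15/2b +616.438ms=3/2b
8) 3698.63ms=9b +616.438ms=3/2b
9) 4315.068ms=21/2b +616.438ms=3/2b
Σ=12b of 12 (146bpm 3/4) — PASS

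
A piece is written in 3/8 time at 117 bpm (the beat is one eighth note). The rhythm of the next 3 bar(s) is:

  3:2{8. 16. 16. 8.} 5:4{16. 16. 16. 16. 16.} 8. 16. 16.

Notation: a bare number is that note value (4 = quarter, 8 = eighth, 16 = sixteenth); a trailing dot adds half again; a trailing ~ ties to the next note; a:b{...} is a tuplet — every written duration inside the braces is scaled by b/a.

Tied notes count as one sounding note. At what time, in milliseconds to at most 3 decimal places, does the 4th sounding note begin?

1. 0.0ms @ 0 + 512.821ms (1)
2. 512.821ms @ 1 + 256.41ms (1/2)
3. 769.231ms @ 3/2 + 256.41ms (1/2)
4. 1025.641ms @ 2 + 512.821ms (1)
5. 1538.462ms @ 3 + 307.692ms (3/5)
6. 1846.154ms @ 18/5 + 307.692ms (3/5)
7. 2153.846ms @ 21/5 + 307.692ms (3/5)
8. 2461.538ms @ 24/5 + 307.692ms (3/5)
9. 2769.231ms @ 27/5 + 307.692ms (3/5)
10. 3076.923ms @ 6 + 769.231ms (3/2)
11. 3846.154ms @ 15/2 + 384.615ms (3/4)
12. 4230.769ms @ 33/4 + 384.615ms (3/4)

note 4 onset = 2b = 1025.641ms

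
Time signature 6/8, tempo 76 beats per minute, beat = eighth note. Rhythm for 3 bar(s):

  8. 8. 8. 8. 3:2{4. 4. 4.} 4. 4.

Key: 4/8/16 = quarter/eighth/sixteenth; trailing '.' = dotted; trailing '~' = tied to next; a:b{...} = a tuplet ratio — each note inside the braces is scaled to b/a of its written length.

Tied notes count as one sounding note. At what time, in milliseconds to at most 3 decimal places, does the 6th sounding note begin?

1. 0.0ms @ 0 + 1184.211ms (3/2)
2. 1184.211ms @ 3/2 + 1184.211ms (3/2)
3. 2368.421ms @ 3 + 1184.211ms (3/2)
4. 3552.632ms @ 9/2 + 1184.211ms (3/2)
5. 4736.842ms @ 6 + 1578.947ms (2)
6. 6315.789ms @ 8 + 1578.947ms (2)
7. 7894.737ms @ 10 + 1578.947ms (2)
8. 9473.684ms @ 12 + 2368.421ms (3)
9. 11842.105ms @ 15 + 2368.421ms (3)

note 6 onset = 8b = 6315.789ms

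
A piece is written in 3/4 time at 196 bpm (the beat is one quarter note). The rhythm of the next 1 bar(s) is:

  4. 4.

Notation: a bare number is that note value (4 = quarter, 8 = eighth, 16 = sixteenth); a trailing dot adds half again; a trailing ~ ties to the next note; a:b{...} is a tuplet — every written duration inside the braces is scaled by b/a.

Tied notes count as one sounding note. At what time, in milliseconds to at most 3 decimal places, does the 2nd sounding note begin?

1. 0.0ms @ 0 + 459.184ms (3/2)
2. 459.184ms @ 3/2 + 459.184ms (3/2)

note 2 onset = 3/2b = 459.184ms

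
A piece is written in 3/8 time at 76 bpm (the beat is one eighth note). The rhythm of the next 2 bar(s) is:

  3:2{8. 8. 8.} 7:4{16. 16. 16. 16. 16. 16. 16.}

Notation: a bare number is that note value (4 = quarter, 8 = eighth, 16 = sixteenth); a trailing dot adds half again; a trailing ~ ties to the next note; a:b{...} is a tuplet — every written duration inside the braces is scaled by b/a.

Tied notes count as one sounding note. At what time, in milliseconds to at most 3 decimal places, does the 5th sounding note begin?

note 5 onset = 24/7b = 2706.767ms

1. 0.0ms @ 0 + 789.474ms (1)
2. 789.474ms @ 1 + 789.474ms (1)
3. 1578.947ms @ 2 + 789.474ms (1)
4. 2368.421ms @ 3 + 338.346ms (3/7)
5. 2706.767ms @ 24/7 + 338.346ms (3/7)
6. 3045.113ms @ 27/7 + 338.346ms (3/7)
7. 3383.459ms @ 30/7 + 338.346ms (3/7)
8. 3721.805ms @ 33/7 + 338.346ms (3/7)
9. 4060.15ms @ 36/7 + 338.346ms (3/7)
10. 4398.496ms @ 39/7 + 338.346ms (3/7)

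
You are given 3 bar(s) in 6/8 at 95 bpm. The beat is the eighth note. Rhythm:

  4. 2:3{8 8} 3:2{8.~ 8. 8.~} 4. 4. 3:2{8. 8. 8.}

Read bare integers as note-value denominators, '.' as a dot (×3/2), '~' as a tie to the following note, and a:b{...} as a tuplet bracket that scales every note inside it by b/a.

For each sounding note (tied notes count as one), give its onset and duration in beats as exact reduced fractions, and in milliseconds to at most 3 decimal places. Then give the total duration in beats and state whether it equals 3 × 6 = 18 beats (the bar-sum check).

1) 0.0ms=0b +1894.737ms=3b
2) 1894.737ms=3b +947.368ms=3/2b
3) 2842.105ms=9/2b +947.368ms=3/2b
4) 3789.474ms=6b +1263.158ms=2b
5) 5052.632ms=8b +2526.316ms=4b
6) 7578.947ms=12b +1894.737ms=3b
7) 9473.684ms=15b +631.579ms=1b
8) 10105.263ms=16b +631.579ms=1b
9) 10736.842ms=17b +631.579ms=1b
Σ=18b of 18 (95bpm 6/8) — PASS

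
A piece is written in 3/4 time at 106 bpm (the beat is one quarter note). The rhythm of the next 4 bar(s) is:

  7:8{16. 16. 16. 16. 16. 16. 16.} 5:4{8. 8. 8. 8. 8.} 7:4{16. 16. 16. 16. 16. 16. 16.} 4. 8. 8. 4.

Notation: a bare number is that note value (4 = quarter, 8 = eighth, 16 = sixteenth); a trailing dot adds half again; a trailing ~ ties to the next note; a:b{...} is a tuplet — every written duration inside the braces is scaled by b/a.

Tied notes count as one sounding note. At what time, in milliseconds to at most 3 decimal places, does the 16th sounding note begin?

1. 0.0ms @ 0 + 242.588ms (3/7)
2. 242.588ms @ 3/7 + 242.588ms (3/7)
3. 485.175ms @ 6/7 + 242.588ms (3/7)
4. 727.763ms @ 9/7 + 242.588ms (3/7)
5. 970.35ms @ 12/7 + 242.588ms (3/7)
6. 1212.938ms @ 15/7 + 242.588ms (3/7)
7. 1455.526ms @ 18/7 + 242.588ms (3/7)
8. 1698.113ms @ 3 + 339.623ms (3/5)
9. 2037.736ms @ 18/5 + 339.623ms (3/5)
10. 2377.358ms @ 21/5 + 339.623ms (3/5)
11. 2716.981ms @ 24/5 + 339.623ms (3/5)
12. 3056.604ms @ 27/5 + 339.623ms (3/5)
13. 3396.226ms @ 6 + 121.294ms (3/14)
14. 3517.52ms @ 87/14 + 121.294ms (3/14)
15. 3638.814ms @ 45/7 + 121.294ms (3/14)
16. 3760.108ms @ 93/14 + 121.294ms (3/14)
17. 3881.402ms @ 48/7 + 121.294ms (3/14)
18. 4002.695ms @ 99/14 + 121.294ms (3/14)
19. 4123.989ms @ 51/7 + 121.294ms (3/14)
20. 4245.283ms @ 15/2 + 849.057ms (3/2)
21. 5094.34ms @ 9 + 424.528ms (3/4)
22. 5518.868ms @ 39/4 + 424.528ms (3/4)
23. 5943.396ms @ 21/2 + 849.057ms (3/2)

note 16 onset = 93/14b = 3760.108ms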